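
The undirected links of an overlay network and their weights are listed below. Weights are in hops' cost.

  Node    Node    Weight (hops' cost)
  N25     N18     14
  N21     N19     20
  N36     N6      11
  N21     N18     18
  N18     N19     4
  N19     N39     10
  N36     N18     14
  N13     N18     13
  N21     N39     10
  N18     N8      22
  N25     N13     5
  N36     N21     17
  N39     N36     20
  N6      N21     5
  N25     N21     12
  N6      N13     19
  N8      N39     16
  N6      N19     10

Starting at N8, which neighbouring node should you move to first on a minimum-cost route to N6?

N39

Candidate routes:
N8 - N18 - N19 - N6: 22+4+10 = 36
N8 - N39 - N21 - N6: 16+10+5 = 31
N8 - N39 - N19 - N6: 16+10+10 = 36
The minimum is 31 hops' cost via N8 - N39 - N21 - N6.
So from N8 the first move is to N39.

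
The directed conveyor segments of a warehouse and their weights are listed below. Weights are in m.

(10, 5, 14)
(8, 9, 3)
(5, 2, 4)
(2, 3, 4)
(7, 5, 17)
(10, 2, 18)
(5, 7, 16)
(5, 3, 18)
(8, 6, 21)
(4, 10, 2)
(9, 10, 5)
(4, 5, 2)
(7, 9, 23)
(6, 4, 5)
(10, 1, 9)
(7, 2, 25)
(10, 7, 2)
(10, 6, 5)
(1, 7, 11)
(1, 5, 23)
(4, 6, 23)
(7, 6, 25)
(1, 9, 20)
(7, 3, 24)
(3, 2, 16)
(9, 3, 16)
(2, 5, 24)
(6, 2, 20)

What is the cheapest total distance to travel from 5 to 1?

Shortest distances from 5:
5: 0
2: 4  (via 5)
3: 8  (via 2)
7: 16  (via 5)
9: 39  (via 7)
6: 41  (via 7)
10: 44  (via 9)
4: 46  (via 6)
1: 53  (via 10)
Shortest route: 5 → 7 → 9 → 10 → 1 = 53 m.

53 m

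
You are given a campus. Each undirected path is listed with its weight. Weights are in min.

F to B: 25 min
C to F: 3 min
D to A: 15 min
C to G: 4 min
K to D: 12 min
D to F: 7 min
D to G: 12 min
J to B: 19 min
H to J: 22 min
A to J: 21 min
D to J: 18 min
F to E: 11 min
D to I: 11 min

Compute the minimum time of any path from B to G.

Compare a few routes:
B–F–C–G: 25+3+4 = 32
B–F–D–G: 25+7+12 = 44
Cheapest is B–F–C–G at 32 min.

32 min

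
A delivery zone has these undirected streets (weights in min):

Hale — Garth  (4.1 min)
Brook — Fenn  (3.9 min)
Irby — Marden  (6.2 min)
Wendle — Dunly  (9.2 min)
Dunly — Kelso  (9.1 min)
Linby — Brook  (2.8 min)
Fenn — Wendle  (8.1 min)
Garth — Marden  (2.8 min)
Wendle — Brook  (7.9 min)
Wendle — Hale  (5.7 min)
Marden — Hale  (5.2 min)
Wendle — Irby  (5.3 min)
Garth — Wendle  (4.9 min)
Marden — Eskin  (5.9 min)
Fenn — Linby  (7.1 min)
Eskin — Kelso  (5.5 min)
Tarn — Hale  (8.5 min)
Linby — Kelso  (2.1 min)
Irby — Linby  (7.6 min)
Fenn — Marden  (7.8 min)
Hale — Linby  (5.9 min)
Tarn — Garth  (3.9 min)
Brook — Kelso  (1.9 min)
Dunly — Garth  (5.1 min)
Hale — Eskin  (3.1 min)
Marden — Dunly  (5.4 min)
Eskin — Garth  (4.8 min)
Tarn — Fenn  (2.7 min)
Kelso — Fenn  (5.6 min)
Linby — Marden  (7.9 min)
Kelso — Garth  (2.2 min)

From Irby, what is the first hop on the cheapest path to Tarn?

Candidate routes:
Irby → Wendle → Garth → Tarn: 5.3+4.9+3.9 = 14.1
Irby → Marden → Garth → Tarn: 6.2+2.8+3.9 = 12.9
Cheapest is Irby → Marden → Garth → Tarn at 12.9 min.
So from Irby the first move is to Marden.

Marden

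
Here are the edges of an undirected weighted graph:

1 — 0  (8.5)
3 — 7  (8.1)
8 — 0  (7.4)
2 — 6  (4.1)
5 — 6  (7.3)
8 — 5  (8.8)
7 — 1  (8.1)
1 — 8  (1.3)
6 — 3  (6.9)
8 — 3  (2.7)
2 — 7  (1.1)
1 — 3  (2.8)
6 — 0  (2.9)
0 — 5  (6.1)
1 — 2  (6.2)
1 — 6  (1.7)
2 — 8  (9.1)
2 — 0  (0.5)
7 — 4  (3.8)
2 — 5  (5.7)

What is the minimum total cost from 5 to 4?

10.6

Shortest distances from 5:
5: 0
2: 5.7  (via 5)
0: 6.1  (via 5)
7: 6.8  (via 2)
6: 7.3  (via 5)
8: 8.8  (via 5)
1: 9  (via 6)
4: 10.6  (via 7)
Shortest route: 5–2–7–4 = 10.6.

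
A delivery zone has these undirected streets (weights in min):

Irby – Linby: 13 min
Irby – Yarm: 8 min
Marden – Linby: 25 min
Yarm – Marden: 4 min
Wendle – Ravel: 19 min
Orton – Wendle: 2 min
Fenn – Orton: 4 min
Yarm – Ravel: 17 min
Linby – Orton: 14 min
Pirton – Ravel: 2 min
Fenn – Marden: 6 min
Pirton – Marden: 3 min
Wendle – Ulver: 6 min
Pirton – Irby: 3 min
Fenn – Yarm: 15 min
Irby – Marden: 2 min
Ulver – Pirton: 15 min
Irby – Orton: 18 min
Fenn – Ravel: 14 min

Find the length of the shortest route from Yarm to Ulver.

Compare a few routes:
Yarm–Marden–Irby–Pirton–Ulver: 4+2+3+15 = 24
Yarm–Marden–Pirton–Ulver: 4+3+15 = 22
The minimum is 22 min via Yarm–Marden–Pirton–Ulver.

22 min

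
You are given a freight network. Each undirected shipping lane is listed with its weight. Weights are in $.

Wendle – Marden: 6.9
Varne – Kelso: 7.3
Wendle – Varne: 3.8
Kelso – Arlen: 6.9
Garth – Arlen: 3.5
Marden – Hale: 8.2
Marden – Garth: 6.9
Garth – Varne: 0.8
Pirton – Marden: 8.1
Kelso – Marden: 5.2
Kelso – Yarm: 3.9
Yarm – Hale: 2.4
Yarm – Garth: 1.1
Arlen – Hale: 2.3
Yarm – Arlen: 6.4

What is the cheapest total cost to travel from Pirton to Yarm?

Running Dijkstra from Pirton:
Pirton: 0
Marden: 8.1  (via Pirton)
Kelso: 13.3  (via Marden)
Garth: 15  (via Marden)
Wendle: 15  (via Marden)
Varne: 15.8  (via Garth)
Yarm: 16.1  (via Garth)
Shortest route: Pirton → Marden → Garth → Yarm = $16.1.

$16.1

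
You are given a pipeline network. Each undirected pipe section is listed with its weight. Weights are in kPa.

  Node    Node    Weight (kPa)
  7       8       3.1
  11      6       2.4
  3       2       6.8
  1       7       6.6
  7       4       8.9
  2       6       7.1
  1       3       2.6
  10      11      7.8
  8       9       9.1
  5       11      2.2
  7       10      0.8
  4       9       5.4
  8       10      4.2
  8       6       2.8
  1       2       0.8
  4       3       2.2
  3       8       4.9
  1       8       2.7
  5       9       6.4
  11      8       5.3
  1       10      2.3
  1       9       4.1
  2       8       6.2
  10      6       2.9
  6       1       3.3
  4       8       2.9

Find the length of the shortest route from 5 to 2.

8.7 kPa

Running Dijkstra from 5:
5: 0
11: 2.2  (via 5)
6: 4.6  (via 11)
9: 6.4  (via 5)
8: 7.4  (via 6)
10: 7.5  (via 6)
1: 7.9  (via 6)
7: 8.3  (via 10)
2: 8.7  (via 1)
Shortest route: 5–11–6–1–2 = 8.7 kPa.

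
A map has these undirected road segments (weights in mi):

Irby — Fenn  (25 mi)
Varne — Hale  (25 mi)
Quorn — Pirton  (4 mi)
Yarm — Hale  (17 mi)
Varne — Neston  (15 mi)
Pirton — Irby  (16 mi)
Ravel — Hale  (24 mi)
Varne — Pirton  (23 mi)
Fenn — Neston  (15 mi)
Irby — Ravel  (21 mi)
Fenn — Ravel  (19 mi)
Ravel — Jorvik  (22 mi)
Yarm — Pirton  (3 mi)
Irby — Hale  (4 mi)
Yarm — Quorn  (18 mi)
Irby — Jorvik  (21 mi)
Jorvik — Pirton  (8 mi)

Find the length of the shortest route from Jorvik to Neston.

Shortest distances from Jorvik:
Jorvik: 0
Pirton: 8  (via Jorvik)
Yarm: 11  (via Pirton)
Quorn: 12  (via Pirton)
Irby: 21  (via Jorvik)
Ravel: 22  (via Jorvik)
Hale: 25  (via Irby)
Varne: 31  (via Pirton)
Fenn: 41  (via Ravel)
Neston: 46  (via Varne)
Shortest route: Jorvik → Pirton → Varne → Neston = 46 mi.

46 mi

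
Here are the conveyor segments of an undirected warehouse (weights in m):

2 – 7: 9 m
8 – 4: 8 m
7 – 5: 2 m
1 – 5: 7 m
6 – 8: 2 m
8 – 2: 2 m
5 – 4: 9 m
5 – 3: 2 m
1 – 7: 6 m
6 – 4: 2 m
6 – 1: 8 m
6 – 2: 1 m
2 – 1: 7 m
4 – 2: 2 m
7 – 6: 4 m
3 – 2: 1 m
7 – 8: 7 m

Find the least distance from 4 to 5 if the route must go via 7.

8 m

Best 4 to 7: 4 → 6 → 7 costing 6
Shortest 7→5: 7 → 5 = 2
Total via 7: 6 + 2 = 8 m.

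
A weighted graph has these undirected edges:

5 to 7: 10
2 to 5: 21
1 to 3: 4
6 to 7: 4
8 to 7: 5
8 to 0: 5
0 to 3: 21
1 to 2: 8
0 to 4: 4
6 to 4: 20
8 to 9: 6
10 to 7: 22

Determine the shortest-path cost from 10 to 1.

Enumerating some paths:
10 → 7 → 5 → 2 → 1: 22+10+21+8 = 61
10 → 7 → 8 → 0 → 3 → 1: 22+5+5+21+4 = 57
10 → 7 → 6 → 4 → 0 → 3 → 1: 22+4+20+4+21+4 = 75
Cheapest is 10 → 7 → 8 → 0 → 3 → 1 at 57.

57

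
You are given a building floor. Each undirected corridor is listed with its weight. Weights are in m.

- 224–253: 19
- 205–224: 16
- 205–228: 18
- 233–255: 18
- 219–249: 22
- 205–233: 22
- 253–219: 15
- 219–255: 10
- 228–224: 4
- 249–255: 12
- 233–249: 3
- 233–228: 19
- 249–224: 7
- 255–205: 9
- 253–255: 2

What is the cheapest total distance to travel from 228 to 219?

33 m

Compare a few routes:
228 - 224 - 253 - 255 - 219: 4+19+2+10 = 35
228 - 224 - 249 - 219: 4+7+22 = 33
Cheapest is 228 - 224 - 249 - 219 at 33 m.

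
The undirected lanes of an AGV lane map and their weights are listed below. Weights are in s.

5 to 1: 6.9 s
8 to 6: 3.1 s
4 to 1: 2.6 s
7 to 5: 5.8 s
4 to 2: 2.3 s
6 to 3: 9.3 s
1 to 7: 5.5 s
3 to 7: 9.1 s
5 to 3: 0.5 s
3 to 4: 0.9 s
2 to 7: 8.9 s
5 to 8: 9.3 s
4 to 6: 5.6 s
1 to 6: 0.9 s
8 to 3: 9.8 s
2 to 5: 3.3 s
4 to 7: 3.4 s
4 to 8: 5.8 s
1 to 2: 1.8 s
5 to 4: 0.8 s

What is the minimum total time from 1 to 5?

3.4 s

Settle nodes by increasing distance from 1:
1: 0
6: 0.9  (via 1)
2: 1.8  (via 1)
4: 2.6  (via 1)
5: 3.4  (via 4)
Shortest route: 1–4–5 = 3.4 s.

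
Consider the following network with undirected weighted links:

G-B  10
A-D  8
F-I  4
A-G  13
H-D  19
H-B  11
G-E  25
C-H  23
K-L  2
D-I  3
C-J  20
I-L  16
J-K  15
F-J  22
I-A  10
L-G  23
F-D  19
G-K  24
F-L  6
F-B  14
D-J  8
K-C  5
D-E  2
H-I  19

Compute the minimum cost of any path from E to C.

Enumerating some paths:
E → D → I → F → L → K → C: 2+3+4+6+2+5 = 22
E → D → I → L → K → C: 2+3+16+2+5 = 28
The minimum is 22 via E → D → I → F → L → K → C.

22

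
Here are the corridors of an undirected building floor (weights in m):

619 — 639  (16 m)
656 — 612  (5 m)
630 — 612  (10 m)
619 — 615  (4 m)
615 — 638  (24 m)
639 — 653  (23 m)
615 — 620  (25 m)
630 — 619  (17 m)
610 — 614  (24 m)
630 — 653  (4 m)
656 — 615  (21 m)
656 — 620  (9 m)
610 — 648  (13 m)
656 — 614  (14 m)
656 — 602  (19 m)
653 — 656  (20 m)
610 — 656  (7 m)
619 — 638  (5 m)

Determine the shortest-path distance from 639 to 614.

55 m

Candidate routes:
639 → 653 → 656 → 614: 23+20+14 = 57
639 → 619 → 615 → 656 → 614: 16+4+21+14 = 55
639 → 653 → 630 → 612 → 656 → 614: 23+4+10+5+14 = 56
Cheapest is 639 → 619 → 615 → 656 → 614 at 55 m.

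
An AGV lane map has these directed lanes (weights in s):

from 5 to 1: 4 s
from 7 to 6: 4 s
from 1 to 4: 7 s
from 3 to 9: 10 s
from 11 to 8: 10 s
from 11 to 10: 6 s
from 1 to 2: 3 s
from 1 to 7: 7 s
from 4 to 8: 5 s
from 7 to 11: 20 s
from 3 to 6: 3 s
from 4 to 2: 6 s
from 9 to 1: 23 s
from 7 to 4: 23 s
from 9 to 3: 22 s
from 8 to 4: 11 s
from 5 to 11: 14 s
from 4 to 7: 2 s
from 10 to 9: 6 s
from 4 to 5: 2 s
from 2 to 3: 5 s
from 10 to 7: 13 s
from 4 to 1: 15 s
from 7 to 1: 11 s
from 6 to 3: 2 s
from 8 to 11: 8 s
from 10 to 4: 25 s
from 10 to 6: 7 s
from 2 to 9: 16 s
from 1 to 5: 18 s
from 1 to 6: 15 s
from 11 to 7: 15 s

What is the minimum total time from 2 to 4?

Settle nodes by increasing distance from 2:
2: 0
3: 5  (via 2)
6: 8  (via 3)
9: 15  (via 3)
1: 38  (via 9)
4: 45  (via 1)
Shortest route: 2–3–9–1–4 = 45 s.

45 s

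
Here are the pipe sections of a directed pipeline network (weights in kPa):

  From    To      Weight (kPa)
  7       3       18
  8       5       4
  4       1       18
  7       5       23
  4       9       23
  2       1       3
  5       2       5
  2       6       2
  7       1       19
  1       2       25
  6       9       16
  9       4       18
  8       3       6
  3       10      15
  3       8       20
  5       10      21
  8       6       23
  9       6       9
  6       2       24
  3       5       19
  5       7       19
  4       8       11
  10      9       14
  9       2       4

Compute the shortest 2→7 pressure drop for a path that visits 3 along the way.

91 kPa

Best 2 to 3: 2 → 6 → 9 → 4 → 8 → 3 costing 53
Best 3 to 7: 3 → 5 → 7 costing 38
Total via 3: 53 + 38 = 91 kPa.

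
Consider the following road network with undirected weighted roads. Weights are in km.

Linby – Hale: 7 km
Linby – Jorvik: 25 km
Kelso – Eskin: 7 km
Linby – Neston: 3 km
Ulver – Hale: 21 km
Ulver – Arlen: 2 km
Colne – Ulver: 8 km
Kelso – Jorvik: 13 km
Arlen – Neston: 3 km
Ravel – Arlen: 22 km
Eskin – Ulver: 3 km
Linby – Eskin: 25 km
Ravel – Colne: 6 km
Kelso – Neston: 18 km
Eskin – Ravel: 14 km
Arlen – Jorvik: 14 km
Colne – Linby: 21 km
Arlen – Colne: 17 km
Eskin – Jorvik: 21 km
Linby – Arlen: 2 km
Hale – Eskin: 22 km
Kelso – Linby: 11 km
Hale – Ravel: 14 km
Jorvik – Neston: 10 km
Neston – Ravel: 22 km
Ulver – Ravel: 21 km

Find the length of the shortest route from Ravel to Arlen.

Running Dijkstra from Ravel:
Ravel: 0
Colne: 6  (via Ravel)
Hale: 14  (via Ravel)
Ulver: 14  (via Colne)
Eskin: 14  (via Ravel)
Arlen: 16  (via Ulver)
Shortest route: Ravel–Colne–Ulver–Arlen = 16 km.

16 km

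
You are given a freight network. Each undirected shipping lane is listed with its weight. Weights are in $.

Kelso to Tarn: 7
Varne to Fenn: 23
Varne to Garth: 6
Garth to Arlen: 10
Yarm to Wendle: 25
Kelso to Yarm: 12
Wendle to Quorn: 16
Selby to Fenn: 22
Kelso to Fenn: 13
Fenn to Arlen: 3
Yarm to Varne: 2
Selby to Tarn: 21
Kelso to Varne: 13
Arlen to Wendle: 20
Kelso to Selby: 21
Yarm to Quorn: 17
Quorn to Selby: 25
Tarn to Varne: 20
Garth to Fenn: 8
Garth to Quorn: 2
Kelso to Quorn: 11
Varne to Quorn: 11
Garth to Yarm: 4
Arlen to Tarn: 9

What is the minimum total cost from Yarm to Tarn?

Candidate routes:
Yarm - Varne - Kelso - Tarn: 2+13+7 = 22
Yarm - Garth - Arlen - Tarn: 4+10+9 = 23
Yarm - Kelso - Tarn: 12+7 = 19
Yarm - Varne - Tarn: 2+20 = 22
Cheapest is Yarm - Kelso - Tarn at $19.

$19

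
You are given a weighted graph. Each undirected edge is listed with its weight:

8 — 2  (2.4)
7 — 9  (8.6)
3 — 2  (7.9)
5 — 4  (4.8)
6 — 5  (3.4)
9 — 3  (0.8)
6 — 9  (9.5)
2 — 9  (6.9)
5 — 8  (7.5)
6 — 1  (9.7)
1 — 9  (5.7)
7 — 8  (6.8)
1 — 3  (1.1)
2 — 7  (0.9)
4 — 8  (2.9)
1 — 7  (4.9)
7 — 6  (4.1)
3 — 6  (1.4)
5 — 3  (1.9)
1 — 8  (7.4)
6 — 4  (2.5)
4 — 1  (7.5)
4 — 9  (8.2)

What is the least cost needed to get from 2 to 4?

Candidate routes:
2 → 7 → 6 → 4: 0.9+4.1+2.5 = 7.5
2 → 7 → 8 → 4: 0.9+6.8+2.9 = 10.6
2 → 8 → 4: 2.4+2.9 = 5.3
The minimum is 5.3 via 2 → 8 → 4.

5.3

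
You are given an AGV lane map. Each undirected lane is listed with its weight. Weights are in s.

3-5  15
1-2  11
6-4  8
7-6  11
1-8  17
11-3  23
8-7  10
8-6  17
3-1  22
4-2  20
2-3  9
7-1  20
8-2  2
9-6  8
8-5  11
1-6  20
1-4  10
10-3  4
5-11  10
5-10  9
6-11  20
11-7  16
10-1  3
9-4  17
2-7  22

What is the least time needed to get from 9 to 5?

36 s

Shortest distances from 9:
9: 0
6: 8  (via 9)
4: 16  (via 6)
7: 19  (via 6)
8: 25  (via 6)
1: 26  (via 4)
2: 27  (via 8)
11: 28  (via 6)
10: 29  (via 1)
3: 33  (via 10)
5: 36  (via 8)
Shortest route: 9–6–8–5 = 36 s.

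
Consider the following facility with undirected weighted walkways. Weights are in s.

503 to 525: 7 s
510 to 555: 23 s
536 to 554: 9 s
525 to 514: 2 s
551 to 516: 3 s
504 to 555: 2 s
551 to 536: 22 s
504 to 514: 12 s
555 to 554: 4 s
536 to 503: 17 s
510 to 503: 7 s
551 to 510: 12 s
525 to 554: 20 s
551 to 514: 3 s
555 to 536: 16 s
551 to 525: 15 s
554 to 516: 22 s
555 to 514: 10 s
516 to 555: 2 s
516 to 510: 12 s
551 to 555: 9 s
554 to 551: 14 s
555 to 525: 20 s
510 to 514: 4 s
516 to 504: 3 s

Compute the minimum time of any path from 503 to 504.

18 s

Settle nodes by increasing distance from 503:
503: 0
525: 7  (via 503)
510: 7  (via 503)
514: 9  (via 525)
551: 12  (via 514)
516: 15  (via 551)
555: 17  (via 516)
536: 17  (via 503)
504: 18  (via 516)
Shortest route: 503–525–514–551–516–504 = 18 s.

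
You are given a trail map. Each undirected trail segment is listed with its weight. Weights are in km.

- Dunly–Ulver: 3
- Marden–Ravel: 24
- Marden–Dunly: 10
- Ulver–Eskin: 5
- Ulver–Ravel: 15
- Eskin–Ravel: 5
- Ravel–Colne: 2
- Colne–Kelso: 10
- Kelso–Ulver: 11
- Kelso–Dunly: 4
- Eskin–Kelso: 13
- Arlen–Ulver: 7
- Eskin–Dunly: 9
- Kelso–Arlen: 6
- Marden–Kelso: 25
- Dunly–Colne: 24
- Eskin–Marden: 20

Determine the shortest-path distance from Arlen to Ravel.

17 km

Shortest distances from Arlen:
Arlen: 0
Kelso: 6  (via Arlen)
Ulver: 7  (via Arlen)
Dunly: 10  (via Kelso)
Eskin: 12  (via Ulver)
Colne: 16  (via Kelso)
Ravel: 17  (via Eskin)
Shortest route: Arlen → Ulver → Eskin → Ravel = 17 km.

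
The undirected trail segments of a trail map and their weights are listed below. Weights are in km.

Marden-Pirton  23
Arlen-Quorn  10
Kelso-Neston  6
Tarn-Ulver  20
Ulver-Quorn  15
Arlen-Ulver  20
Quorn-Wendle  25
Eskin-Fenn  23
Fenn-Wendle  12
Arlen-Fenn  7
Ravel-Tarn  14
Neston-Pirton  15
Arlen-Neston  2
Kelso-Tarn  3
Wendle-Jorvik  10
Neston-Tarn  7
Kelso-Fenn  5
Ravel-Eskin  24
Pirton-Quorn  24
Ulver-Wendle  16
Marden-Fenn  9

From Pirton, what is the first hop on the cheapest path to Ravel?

Compare a few routes:
Pirton–Neston–Kelso–Tarn–Ravel: 15+6+3+14 = 38
Pirton–Neston–Tarn–Ravel: 15+7+14 = 36
The minimum is 36 km via Pirton–Neston–Tarn–Ravel.
So from Pirton the first move is to Neston.

Neston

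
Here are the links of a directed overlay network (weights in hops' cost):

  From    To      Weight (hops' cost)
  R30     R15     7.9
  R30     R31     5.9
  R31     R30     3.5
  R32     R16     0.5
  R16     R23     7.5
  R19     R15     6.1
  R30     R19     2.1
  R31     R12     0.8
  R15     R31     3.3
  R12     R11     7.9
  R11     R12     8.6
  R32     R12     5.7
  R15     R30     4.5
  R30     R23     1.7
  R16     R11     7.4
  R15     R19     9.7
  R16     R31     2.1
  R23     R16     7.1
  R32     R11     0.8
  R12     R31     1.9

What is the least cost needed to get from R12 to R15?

13.3 hops' cost

Compare a few routes:
R12 - R31 - R30 - R19 - R15: 1.9+3.5+2.1+6.1 = 13.6
R12 - R31 - R30 - R15: 1.9+3.5+7.9 = 13.3
The minimum is 13.3 hops' cost via R12 - R31 - R30 - R15.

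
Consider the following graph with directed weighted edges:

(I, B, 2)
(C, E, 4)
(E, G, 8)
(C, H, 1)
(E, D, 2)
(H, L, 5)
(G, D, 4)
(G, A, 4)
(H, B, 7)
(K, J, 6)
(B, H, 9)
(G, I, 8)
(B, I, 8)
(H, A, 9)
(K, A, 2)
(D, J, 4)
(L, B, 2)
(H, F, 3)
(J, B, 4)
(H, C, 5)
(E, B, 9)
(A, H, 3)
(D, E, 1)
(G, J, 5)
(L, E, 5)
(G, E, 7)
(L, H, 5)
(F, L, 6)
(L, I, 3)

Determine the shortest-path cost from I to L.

Candidate routes:
I → B → H → F → L: 2+9+3+6 = 20
I → B → H → L: 2+9+5 = 16
The minimum is 16 via I → B → H → L.

16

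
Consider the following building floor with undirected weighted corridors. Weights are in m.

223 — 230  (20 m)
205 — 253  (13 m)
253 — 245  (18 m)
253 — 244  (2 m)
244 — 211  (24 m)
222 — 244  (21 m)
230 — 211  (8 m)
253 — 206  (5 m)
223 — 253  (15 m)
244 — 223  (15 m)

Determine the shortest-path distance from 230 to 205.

Candidate routes:
230 → 223 → 253 → 205: 20+15+13 = 48
230 → 211 → 244 → 253 → 205: 8+24+2+13 = 47
230 → 223 → 244 → 253 → 205: 20+15+2+13 = 50
The minimum is 47 m via 230 → 211 → 244 → 253 → 205.

47 m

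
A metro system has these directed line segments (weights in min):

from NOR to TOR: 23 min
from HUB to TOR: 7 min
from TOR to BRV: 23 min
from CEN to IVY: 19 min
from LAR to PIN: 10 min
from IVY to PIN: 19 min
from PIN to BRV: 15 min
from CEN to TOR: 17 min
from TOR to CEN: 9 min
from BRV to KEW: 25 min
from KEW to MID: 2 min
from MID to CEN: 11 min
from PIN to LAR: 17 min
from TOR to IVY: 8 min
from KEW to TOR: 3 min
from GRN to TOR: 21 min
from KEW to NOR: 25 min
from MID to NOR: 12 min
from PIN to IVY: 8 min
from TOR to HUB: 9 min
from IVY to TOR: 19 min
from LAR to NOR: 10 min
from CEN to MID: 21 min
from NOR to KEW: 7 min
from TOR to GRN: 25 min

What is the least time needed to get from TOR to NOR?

42 min

Enumerating some paths:
TOR–BRV–KEW–NOR: 23+25+25 = 73
TOR–IVY–PIN–LAR–NOR: 8+19+17+10 = 54
TOR–CEN–MID–NOR: 9+21+12 = 42
TOR–BRV–KEW–MID–NOR: 23+25+2+12 = 62
Cheapest is TOR–CEN–MID–NOR at 42 min.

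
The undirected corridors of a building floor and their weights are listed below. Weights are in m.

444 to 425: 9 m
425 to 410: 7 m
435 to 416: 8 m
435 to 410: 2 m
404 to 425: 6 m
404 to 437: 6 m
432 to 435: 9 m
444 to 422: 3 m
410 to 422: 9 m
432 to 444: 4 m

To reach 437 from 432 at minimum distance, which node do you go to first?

444

Compare a few routes:
432 → 435 → 410 → 425 → 404 → 437: 9+2+7+6+6 = 30
432 → 444 → 425 → 404 → 437: 4+9+6+6 = 25
The minimum is 25 m via 432 → 444 → 425 → 404 → 437.
So from 432 the first move is to 444.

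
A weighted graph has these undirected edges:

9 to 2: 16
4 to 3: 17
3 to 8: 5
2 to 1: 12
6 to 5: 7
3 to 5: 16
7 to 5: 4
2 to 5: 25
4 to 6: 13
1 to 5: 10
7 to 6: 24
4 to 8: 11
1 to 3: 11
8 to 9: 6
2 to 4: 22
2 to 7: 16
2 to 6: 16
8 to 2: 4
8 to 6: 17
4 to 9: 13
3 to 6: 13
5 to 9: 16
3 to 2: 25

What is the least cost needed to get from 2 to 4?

15

Enumerating some paths:
2 - 8 - 4: 4+11 = 15
2 - 8 - 9 - 4: 4+6+13 = 23
2 - 4: 22 = 22
The minimum is 15 via 2 - 8 - 4.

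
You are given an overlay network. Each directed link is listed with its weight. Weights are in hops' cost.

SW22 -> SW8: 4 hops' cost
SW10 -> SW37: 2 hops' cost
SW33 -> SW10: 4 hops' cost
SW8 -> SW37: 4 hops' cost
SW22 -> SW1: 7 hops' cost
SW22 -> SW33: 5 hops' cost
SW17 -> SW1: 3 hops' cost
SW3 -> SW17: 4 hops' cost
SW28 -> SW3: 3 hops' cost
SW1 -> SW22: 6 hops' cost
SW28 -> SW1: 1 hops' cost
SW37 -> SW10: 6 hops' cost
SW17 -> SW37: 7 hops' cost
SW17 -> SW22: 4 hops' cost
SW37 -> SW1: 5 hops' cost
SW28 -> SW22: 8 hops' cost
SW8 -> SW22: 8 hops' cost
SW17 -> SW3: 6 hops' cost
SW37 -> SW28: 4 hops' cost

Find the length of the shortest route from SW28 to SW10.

Compare a few routes:
SW28–SW22–SW33–SW10: 8+5+4 = 17
SW28–SW3–SW17–SW22–SW33–SW10: 3+4+4+5+4 = 20
SW28–SW1–SW22–SW33–SW10: 1+6+5+4 = 16
Cheapest is SW28–SW1–SW22–SW33–SW10 at 16 hops' cost.

16 hops' cost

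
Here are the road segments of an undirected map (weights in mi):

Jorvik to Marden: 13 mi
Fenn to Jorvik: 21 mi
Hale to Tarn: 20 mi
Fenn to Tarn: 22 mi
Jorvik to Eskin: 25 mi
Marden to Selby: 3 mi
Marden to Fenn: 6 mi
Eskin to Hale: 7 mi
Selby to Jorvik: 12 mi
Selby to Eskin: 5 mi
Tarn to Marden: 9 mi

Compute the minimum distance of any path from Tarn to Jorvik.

22 mi

Settle nodes by increasing distance from Tarn:
Tarn: 0
Marden: 9  (via Tarn)
Selby: 12  (via Marden)
Fenn: 15  (via Marden)
Eskin: 17  (via Selby)
Hale: 20  (via Tarn)
Jorvik: 22  (via Marden)
Shortest route: Tarn–Marden–Jorvik = 22 mi.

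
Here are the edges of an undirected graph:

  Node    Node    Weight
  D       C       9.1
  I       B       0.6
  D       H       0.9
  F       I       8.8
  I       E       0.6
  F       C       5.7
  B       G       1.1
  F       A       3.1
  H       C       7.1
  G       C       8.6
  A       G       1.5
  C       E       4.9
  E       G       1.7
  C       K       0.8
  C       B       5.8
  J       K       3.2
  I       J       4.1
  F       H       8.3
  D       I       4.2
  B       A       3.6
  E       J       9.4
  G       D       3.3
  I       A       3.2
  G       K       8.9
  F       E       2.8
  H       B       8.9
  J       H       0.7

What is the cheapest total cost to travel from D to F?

7.6

Shortest distances from D:
D: 0
H: 0.9  (via D)
J: 1.6  (via H)
G: 3.3  (via D)
I: 4.2  (via D)
B: 4.4  (via G)
A: 4.8  (via G)
E: 4.8  (via I)
K: 4.8  (via J)
C: 5.6  (via K)
F: 7.6  (via E)
Shortest route: D → I → E → F = 7.6.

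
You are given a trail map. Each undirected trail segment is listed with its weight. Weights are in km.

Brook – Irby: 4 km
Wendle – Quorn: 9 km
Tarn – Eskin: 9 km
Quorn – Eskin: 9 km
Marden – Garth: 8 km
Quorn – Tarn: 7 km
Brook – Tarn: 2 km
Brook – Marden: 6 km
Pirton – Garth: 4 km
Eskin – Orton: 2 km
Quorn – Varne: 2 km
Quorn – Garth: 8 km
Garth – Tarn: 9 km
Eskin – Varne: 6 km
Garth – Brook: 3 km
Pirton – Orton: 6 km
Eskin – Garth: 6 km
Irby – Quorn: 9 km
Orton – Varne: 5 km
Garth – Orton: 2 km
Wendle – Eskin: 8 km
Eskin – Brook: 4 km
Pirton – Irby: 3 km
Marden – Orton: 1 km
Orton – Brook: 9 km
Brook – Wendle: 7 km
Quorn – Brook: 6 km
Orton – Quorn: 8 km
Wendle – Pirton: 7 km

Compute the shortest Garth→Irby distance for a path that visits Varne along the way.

Shortest Garth→Varne: Garth → Orton → Varne = 7
Shortest Varne→Irby: Varne → Quorn → Irby = 11
Total via Varne: 7 + 11 = 18 km.

18 km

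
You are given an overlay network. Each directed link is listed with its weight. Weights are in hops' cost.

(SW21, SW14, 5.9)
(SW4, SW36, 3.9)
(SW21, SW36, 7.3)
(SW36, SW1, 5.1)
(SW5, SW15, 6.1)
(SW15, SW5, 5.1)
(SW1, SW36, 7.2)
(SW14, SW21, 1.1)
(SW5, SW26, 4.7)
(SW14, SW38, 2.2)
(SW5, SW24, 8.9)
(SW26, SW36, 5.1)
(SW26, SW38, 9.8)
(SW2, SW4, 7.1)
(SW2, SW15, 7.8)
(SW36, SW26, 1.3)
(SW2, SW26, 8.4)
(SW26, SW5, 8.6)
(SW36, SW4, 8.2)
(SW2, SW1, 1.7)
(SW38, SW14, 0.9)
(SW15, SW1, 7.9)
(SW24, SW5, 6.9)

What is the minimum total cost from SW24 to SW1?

20.9 hops' cost

Running Dijkstra from SW24:
SW24: 0
SW5: 6.9  (via SW24)
SW26: 11.6  (via SW5)
SW15: 13  (via SW5)
SW36: 16.7  (via SW26)
SW1: 20.9  (via SW15)
Shortest route: SW24–SW5–SW15–SW1 = 20.9 hops' cost.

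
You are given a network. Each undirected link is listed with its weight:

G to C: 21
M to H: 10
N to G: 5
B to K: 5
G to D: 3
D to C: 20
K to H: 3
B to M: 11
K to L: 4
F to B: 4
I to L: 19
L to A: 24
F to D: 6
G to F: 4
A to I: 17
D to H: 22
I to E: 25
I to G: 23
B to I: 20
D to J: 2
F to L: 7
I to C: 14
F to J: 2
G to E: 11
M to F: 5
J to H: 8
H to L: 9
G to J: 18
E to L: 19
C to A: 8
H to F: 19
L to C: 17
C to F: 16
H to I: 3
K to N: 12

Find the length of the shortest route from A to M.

29

Compare a few routes:
A - I - H - M: 17+3+10 = 30
A - I - H - J - F - M: 17+3+8+2+5 = 35
A - C - F - M: 8+16+5 = 29
Cheapest is A - C - F - M at 29.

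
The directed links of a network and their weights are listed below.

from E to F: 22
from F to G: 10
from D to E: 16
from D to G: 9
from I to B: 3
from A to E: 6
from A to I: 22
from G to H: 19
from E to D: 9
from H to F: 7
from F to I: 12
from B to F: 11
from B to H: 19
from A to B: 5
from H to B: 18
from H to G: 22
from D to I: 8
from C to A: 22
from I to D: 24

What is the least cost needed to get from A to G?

Compare a few routes:
A–B–H–F–G: 5+19+7+10 = 41
A–B–F–G: 5+11+10 = 26
A–E–F–G: 6+22+10 = 38
A–E–D–G: 6+9+9 = 24
The minimum is 24 via A–E–D–G.

24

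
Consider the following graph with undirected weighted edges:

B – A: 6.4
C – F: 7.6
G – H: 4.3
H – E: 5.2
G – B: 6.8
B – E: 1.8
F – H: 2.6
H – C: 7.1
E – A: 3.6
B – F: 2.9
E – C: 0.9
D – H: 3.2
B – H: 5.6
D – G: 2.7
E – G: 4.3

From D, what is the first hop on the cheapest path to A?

G

Candidate routes:
D - H - E - A: 3.2+5.2+3.6 = 12
D - H - F - B - E - A: 3.2+2.6+2.9+1.8+3.6 = 14.1
D - G - E - A: 2.7+4.3+3.6 = 10.6
The minimum is 10.6 via D - G - E - A.
So from D the first move is to G.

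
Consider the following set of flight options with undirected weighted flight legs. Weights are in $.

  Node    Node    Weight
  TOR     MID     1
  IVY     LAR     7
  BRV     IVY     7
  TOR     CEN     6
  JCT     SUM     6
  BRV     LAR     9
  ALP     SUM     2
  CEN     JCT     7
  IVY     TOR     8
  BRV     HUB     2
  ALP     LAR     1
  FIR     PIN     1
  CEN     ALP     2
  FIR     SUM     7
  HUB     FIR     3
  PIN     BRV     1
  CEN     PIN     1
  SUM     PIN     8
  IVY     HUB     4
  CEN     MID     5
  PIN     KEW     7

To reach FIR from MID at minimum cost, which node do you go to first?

CEN

Enumerating some paths:
MID → TOR → CEN → PIN → FIR: 1+6+1+1 = 9
MID → CEN → PIN → BRV → HUB → FIR: 5+1+1+2+3 = 12
MID → CEN → PIN → FIR: 5+1+1 = 7
The minimum is $7 via MID → CEN → PIN → FIR.
So from MID the first move is to CEN.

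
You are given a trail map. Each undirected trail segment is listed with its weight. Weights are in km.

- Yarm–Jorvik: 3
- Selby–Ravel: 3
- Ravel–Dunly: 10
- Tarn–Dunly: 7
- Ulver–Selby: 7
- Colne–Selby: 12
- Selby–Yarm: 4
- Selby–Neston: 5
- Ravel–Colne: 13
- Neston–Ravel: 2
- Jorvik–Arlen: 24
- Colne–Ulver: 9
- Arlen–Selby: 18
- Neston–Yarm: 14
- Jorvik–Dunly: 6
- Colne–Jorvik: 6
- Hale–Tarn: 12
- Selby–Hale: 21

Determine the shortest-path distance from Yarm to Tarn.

16 km

Candidate routes:
Yarm - Jorvik - Dunly - Tarn: 3+6+7 = 16
Yarm - Selby - Neston - Ravel - Dunly - Tarn: 4+5+2+10+7 = 28
Yarm - Selby - Ravel - Dunly - Tarn: 4+3+10+7 = 24
Yarm - Neston - Ravel - Dunly - Tarn: 14+2+10+7 = 33
Cheapest is Yarm - Jorvik - Dunly - Tarn at 16 km.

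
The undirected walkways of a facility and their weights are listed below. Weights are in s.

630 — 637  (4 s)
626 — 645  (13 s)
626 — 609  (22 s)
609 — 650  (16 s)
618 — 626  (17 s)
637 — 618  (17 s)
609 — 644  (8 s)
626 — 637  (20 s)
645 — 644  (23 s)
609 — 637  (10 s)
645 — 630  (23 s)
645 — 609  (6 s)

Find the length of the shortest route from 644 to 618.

35 s

Shortest distances from 644:
644: 0
609: 8  (via 644)
645: 14  (via 609)
637: 18  (via 609)
630: 22  (via 637)
650: 24  (via 609)
626: 27  (via 645)
618: 35  (via 637)
Shortest route: 644 → 609 → 637 → 618 = 35 s.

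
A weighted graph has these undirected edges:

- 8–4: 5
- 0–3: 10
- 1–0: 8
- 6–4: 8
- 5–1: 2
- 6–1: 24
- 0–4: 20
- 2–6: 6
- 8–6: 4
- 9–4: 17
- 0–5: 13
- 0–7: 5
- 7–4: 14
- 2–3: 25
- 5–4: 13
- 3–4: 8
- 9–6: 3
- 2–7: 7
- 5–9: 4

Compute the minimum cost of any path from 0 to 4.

Shortest distances from 0:
0: 0
7: 5  (via 0)
1: 8  (via 0)
3: 10  (via 0)
5: 10  (via 1)
2: 12  (via 7)
9: 14  (via 5)
6: 17  (via 9)
4: 18  (via 3)
Shortest route: 0–3–4 = 18.

18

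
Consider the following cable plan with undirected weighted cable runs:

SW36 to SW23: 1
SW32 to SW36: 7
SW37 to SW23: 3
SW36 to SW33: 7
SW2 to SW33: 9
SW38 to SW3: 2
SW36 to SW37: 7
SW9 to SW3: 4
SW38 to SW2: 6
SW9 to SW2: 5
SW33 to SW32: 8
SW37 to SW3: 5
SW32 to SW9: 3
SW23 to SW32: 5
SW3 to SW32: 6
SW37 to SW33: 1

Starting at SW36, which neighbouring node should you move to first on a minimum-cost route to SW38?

SW23

Enumerating some paths:
SW36 → SW23 → SW37 → SW3 → SW38: 1+3+5+2 = 11
SW36 → SW23 → SW32 → SW3 → SW38: 1+5+6+2 = 14
SW36 → SW37 → SW3 → SW38: 7+5+2 = 14
The minimum is 11 via SW36 → SW23 → SW37 → SW3 → SW38.
So from SW36 the first move is to SW23.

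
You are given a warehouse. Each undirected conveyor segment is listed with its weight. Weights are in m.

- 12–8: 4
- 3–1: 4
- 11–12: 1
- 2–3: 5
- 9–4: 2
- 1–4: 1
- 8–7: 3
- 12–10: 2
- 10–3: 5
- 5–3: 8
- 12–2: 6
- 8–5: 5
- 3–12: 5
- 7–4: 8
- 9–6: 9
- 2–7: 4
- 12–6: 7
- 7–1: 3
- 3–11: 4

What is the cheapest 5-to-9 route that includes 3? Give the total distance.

15 m

Shortest 5→3: 5 → 3 = 8
Best 3 to 9: 3 → 1 → 4 → 9 costing 7
Total via 3: 8 + 7 = 15 m.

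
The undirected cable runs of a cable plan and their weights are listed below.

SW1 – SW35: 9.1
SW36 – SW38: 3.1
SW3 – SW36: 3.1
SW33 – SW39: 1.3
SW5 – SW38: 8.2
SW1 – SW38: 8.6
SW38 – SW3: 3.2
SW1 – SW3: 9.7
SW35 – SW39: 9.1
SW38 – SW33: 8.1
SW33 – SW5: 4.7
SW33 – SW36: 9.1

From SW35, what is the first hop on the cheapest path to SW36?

SW39

Enumerating some paths:
SW35–SW39–SW33–SW36: 9.1+1.3+9.1 = 19.5
SW35–SW1–SW38–SW36: 9.1+8.6+3.1 = 20.8
SW35–SW39–SW33–SW38–SW36: 9.1+1.3+8.1+3.1 = 21.6
The minimum is 19.5 via SW35–SW39–SW33–SW36.
So from SW35 the first move is to SW39.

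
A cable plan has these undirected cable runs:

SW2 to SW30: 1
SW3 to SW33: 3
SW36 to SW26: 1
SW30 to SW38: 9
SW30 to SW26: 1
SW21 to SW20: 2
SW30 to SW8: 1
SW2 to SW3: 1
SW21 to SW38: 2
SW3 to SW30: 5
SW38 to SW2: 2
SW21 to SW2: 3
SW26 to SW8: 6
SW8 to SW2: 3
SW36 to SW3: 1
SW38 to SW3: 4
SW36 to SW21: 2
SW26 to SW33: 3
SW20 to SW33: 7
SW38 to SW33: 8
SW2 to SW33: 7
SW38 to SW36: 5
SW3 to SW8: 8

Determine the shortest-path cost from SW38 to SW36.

4

Running Dijkstra from SW38:
SW38: 0
SW21: 2  (via SW38)
SW2: 2  (via SW38)
SW3: 3  (via SW2)
SW30: 3  (via SW2)
SW8: 4  (via SW30)
SW36: 4  (via SW21)
Shortest route: SW38–SW21–SW36 = 4.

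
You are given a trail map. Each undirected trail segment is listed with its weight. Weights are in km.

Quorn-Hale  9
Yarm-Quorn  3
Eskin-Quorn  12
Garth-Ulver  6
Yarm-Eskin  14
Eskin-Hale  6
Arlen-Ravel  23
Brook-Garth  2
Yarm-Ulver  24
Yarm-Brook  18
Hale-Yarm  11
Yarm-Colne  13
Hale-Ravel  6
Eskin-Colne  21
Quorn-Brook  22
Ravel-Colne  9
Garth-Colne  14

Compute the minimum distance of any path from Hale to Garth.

Settle nodes by increasing distance from Hale:
Hale: 0
Eskin: 6  (via Hale)
Ravel: 6  (via Hale)
Quorn: 9  (via Hale)
Yarm: 11  (via Hale)
Colne: 15  (via Ravel)
Brook: 29  (via Yarm)
Arlen: 29  (via Ravel)
Garth: 29  (via Colne)
Shortest route: Hale → Ravel → Colne → Garth = 29 km.

29 km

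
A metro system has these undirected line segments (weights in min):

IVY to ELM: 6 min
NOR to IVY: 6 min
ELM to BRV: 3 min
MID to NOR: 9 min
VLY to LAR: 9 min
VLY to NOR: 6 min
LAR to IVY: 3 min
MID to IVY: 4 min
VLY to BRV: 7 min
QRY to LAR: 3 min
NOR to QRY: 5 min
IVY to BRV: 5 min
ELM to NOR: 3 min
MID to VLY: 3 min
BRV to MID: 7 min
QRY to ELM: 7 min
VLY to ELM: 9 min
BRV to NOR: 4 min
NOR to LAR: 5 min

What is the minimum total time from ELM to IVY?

6 min

Settle nodes by increasing distance from ELM:
ELM: 0
BRV: 3  (via ELM)
NOR: 3  (via ELM)
IVY: 6  (via ELM)
Shortest route: ELM → IVY = 6 min.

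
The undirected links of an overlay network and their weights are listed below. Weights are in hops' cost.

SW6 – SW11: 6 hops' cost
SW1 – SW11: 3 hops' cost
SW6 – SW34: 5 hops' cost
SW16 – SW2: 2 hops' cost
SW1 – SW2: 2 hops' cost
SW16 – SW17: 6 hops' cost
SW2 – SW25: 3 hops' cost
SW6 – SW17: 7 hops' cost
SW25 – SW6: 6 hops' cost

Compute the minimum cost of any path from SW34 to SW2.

14 hops' cost

Settle nodes by increasing distance from SW34:
SW34: 0
SW6: 5  (via SW34)
SW25: 11  (via SW6)
SW11: 11  (via SW6)
SW17: 12  (via SW6)
SW2: 14  (via SW25)
Shortest route: SW34–SW6–SW25–SW2 = 14 hops' cost.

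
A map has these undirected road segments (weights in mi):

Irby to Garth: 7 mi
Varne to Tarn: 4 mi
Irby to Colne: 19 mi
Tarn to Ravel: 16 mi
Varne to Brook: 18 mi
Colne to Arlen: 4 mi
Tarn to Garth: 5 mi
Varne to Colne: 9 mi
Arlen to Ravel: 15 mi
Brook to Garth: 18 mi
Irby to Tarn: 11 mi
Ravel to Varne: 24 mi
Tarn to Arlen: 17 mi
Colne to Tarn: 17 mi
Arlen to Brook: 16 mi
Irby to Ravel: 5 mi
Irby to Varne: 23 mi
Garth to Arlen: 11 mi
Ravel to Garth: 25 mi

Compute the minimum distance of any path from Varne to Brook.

18 mi

Candidate routes:
Varne → Brook: 18 = 18
Varne → Tarn → Garth → Brook: 4+5+18 = 27
The minimum is 18 mi via Varne → Brook.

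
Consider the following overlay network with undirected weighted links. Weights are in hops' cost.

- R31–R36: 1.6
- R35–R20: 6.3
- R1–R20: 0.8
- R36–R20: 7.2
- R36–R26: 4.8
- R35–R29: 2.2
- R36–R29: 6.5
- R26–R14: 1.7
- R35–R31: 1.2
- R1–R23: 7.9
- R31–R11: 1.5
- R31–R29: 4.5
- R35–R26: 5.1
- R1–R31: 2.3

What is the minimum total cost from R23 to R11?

11.7 hops' cost

Running Dijkstra from R23:
R23: 0
R1: 7.9  (via R23)
R20: 8.7  (via R1)
R31: 10.2  (via R1)
R35: 11.4  (via R31)
R11: 11.7  (via R31)
Shortest route: R23–R1–R31–R11 = 11.7 hops' cost.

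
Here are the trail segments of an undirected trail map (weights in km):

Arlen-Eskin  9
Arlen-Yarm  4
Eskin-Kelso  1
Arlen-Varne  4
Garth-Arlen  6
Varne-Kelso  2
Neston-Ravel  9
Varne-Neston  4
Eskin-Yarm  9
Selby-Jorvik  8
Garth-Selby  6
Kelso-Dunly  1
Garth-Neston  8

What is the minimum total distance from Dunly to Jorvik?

Compare a few routes:
Dunly - Kelso - Varne - Neston - Garth - Selby - Jorvik: 1+2+4+8+6+8 = 29
Dunly - Kelso - Varne - Arlen - Garth - Selby - Jorvik: 1+2+4+6+6+8 = 27
The minimum is 27 km via Dunly - Kelso - Varne - Arlen - Garth - Selby - Jorvik.

27 km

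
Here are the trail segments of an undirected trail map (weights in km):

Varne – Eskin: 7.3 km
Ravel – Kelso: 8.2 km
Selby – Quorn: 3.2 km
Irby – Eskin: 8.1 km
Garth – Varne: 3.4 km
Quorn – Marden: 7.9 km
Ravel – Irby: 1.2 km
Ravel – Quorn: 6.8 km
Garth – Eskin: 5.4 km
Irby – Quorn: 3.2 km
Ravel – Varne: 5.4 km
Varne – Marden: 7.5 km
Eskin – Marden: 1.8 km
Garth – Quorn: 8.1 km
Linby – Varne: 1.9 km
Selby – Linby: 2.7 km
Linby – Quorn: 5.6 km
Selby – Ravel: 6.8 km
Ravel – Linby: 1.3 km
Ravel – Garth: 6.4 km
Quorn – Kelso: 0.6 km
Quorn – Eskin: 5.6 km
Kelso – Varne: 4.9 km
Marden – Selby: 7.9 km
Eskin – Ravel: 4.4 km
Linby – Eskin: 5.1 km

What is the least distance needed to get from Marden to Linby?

Candidate routes:
Marden–Varne–Linby: 7.5+1.9 = 9.4
Marden–Eskin–Ravel–Linby: 1.8+4.4+1.3 = 7.5
Marden–Eskin–Linby: 1.8+5.1 = 6.9
The minimum is 6.9 km via Marden–Eskin–Linby.

6.9 km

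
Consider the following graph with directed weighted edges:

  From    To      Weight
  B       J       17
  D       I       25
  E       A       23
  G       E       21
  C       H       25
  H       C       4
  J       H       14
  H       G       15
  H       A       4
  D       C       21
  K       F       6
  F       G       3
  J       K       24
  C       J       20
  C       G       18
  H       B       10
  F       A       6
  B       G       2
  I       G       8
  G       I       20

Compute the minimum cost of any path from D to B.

Candidate routes:
D - C - J - H - B: 21+20+14+10 = 65
D - C - H - B: 21+25+10 = 56
The minimum is 56 via D - C - H - B.

56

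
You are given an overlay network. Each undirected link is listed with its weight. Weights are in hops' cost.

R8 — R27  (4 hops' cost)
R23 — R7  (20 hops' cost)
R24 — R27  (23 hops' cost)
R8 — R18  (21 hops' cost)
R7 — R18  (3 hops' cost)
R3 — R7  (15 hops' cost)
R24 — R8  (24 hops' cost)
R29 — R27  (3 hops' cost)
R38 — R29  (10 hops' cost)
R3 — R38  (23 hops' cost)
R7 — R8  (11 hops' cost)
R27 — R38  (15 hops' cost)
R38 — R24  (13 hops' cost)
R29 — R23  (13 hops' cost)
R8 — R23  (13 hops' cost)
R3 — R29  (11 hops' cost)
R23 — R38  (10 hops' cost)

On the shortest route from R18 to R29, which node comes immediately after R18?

R7

Candidate routes:
R18–R7–R8–R27–R29: 3+11+4+3 = 21
R18–R8–R27–R29: 21+4+3 = 28
The minimum is 21 hops' cost via R18–R7–R8–R27–R29.
So from R18 the first move is to R7.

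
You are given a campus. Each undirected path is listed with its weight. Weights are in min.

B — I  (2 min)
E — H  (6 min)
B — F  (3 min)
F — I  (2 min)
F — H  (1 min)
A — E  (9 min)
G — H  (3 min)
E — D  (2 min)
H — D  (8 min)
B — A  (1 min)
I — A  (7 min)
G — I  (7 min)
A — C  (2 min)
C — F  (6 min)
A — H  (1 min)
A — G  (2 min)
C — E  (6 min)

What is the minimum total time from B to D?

Shortest distances from B:
B: 0
A: 1  (via B)
H: 2  (via A)
I: 2  (via B)
C: 3  (via A)
F: 3  (via B)
G: 3  (via A)
E: 8  (via H)
D: 10  (via H)
Shortest route: B → A → H → D = 10 min.

10 min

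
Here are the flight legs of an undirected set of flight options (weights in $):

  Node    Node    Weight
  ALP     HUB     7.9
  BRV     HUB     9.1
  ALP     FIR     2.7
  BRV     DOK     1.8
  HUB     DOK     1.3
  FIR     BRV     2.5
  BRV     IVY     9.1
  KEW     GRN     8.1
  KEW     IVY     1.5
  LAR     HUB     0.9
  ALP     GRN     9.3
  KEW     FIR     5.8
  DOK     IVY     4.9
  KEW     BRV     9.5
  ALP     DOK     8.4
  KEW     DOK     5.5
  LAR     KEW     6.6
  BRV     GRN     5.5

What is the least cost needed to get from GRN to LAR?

$9.5

Running Dijkstra from GRN:
GRN: 0
BRV: 5.5  (via GRN)
DOK: 7.3  (via BRV)
FIR: 8  (via BRV)
KEW: 8.1  (via GRN)
HUB: 8.6  (via DOK)
ALP: 9.3  (via GRN)
LAR: 9.5  (via HUB)
Shortest route: GRN → BRV → DOK → HUB → LAR = $9.5.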